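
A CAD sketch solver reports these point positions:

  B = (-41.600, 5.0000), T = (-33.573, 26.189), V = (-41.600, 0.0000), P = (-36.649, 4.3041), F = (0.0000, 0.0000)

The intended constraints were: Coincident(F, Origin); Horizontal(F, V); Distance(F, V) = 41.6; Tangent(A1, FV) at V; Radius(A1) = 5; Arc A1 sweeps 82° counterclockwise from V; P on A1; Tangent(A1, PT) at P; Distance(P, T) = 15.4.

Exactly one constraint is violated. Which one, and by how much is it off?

Distance(P, T) = 15.4 — off by 6.70.

F = (0.00, 0.00) ✓; F.y = 0.00, V.y = 0.00 ✓; |FV| = 41.60 ✓; ∠(BV, VF) = 90.00° ✓; |BV| = 5.000 ✓; bearing(B→P) − bearing(B→V) = 82.00° ✓; |BP| = 5.000 ✓; ∠(BP, PT) = 90.00° ✓; |PT| = 22.10 ✗.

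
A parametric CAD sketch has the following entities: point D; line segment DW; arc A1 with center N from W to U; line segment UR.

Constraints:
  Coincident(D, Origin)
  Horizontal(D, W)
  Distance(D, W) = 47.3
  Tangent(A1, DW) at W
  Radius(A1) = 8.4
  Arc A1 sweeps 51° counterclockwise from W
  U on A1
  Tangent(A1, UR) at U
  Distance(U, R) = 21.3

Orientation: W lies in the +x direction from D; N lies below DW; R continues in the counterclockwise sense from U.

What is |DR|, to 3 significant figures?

33.7

D is at the origin; D and W share the same y with |DW| = 47.3 and W on the +x side, so W = (47.3, 0.00). Tangency of A1 to DW means the radius NW is perpendicular to DW, so N = W + (0, -8.4) = (47.3, -8.40). On A1, W sits at bearing 90° from N; a 51° counterclockwise sweep puts U at bearing 141°, so U = N + 8.4·(cos 141°, sin 141°) = (40.8, -3.11). Since A1 is tangent to UR there, NU ⟂ UR, so UR runs along (−sin 141°, cos 141°); with |UR| = 21.3, R = (27.4, -19.7). Then |DR| = |R − D| = 33.7.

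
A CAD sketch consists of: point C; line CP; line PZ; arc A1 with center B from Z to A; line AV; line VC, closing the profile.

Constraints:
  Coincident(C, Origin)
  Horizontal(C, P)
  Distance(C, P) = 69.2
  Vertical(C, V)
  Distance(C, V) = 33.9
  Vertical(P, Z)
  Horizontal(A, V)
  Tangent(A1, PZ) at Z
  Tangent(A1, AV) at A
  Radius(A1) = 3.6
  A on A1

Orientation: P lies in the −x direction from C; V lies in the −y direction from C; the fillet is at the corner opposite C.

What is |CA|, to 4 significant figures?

73.84

C is at the origin; C and P share the same y with |CP| = 69.2 and P on the −x side, so P = (-69.20, 0.000). C and V share the same x with |CV| = 33.9 and V on the −y side, so V = (0.000, -33.90). The virtual corner opposite C is at (-69.20, -33.90). The tangent condition forces BZ to be normal to PZ and tangency of A1 to AV means the radius BA is perpendicular to AV, with radius 3.6, so the center B sits 3.6 in from both sides at B = (-65.60, -30.30). That places the tangent points at Z = (-69.20, -30.30) on PZ and A = (-65.60, -33.90) on AV. Then |CA| = |A − C| = 73.84.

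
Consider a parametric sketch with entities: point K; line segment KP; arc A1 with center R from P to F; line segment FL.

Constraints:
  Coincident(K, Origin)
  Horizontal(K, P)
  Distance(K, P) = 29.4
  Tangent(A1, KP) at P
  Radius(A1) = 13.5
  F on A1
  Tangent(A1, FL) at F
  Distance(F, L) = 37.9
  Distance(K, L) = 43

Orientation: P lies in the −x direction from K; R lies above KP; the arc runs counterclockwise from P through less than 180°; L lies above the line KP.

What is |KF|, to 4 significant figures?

18.86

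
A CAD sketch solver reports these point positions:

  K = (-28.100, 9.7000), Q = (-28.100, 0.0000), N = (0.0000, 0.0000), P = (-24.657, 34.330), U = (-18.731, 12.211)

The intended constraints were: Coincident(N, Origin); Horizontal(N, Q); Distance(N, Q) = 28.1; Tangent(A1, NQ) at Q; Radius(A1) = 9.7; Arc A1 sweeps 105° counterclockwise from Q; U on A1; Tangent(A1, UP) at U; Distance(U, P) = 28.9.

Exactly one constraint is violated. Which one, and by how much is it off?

Distance(U, P) = 28.9 — off by 6.00.

N = (0.00, 0.00) ✓; N.y = 0.00, Q.y = 0.00 ✓; |NQ| = 28.10 ✓; ∠(KQ, QN) = 90.00° ✓; |KQ| = 9.700 ✓; bearing(K→U) − bearing(K→Q) = 105.0° ✓; |KU| = 9.700 ✓; ∠(KU, UP) = 90.01° ✓; |UP| = 22.90 ✗.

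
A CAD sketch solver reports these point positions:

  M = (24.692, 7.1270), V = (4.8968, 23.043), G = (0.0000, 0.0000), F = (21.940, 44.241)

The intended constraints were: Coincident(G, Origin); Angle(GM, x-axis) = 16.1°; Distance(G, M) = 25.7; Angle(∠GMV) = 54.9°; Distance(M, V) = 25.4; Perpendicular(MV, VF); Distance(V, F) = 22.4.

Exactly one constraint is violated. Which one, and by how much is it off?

Distance(V, F) = 22.4 — off by 4.80.

G = (0.00, 0.00) ✓; GM at 16.10° ✓; |GM| = 25.70 ✓; ∠GMV = 54.90° ✓; |MV| = 25.40 ✓; ∠(MV, VF) = 90.00° ✓; |VF| = 27.20 ✗.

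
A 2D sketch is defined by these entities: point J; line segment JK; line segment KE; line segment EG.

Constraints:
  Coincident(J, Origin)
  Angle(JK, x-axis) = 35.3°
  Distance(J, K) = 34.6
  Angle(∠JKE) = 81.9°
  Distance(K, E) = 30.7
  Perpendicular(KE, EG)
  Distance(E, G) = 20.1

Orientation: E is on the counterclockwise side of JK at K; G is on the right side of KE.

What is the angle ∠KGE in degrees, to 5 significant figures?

56.786°

J is at the origin; JK runs at 35.3° with length 34.6, so K = 34.6·(cos 35.3°, sin 35.3°) = (28.238, 19.994). ∠JKE = 81.9°, so KE runs at 35.3° + (180° − 81.9°) = 133.40° from the x-axis; with |KE| = 30.7, E = K + 30.7·(cos 133.40°, sin 133.40°) = (7.1448, 42.300). The perpendicularity gives EG at right angles to KE; with |EG| = 20.1 on the right of KE, G = E + 20.1·(0.72657, 0.68709) = (21.749, 56.110). Then cos ∠KGE = GK·GE / (|GK||GE|), giving 56.786°.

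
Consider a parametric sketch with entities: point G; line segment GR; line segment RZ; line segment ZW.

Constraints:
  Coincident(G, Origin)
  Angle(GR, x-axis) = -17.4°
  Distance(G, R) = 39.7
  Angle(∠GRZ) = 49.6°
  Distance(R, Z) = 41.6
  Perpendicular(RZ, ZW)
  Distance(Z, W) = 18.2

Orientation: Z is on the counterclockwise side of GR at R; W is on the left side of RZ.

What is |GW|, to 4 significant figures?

19.92

G is at the origin; GR runs at -17.4° with length 39.7, so R = 39.7·(cos -17.4°, sin -17.4°) = (37.88, -11.87). ∠GRZ = 49.6°, so RZ runs at -17.4° + (180° − 49.6°) = 113.0° from the x-axis; with |RZ| = 41.6, Z = R + 41.6·(cos 113.0°, sin 113.0°) = (21.63, 26.42). RZ ⟂ ZW; with |ZW| = 18.2 on the left of RZ, W = Z + 18.2·(-0.9205, -0.3907) = (4.876, 19.31). Then |GW| = |W − G| = 19.92.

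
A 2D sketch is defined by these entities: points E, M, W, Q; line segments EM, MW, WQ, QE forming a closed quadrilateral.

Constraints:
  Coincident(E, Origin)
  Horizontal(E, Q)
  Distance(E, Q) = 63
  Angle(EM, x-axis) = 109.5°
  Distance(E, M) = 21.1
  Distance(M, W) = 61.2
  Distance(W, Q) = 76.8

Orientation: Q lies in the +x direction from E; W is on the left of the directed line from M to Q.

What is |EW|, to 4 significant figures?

75.05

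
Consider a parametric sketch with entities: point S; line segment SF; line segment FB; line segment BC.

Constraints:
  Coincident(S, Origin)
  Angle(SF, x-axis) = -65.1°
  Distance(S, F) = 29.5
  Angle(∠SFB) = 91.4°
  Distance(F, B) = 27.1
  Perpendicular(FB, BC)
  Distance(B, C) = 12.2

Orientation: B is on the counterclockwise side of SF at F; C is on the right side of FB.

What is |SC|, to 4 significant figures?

50.12

S is at the origin; SF runs at -65.1° with length 29.5, so F = 29.5·(cos -65.1°, sin -65.1°) = (12.42, -26.76). ∠SFB = 91.4°, so FB runs at -65.1° + (180° − 91.4°) = 23.50° from the x-axis; with |FB| = 27.1, B = F + 27.1·(cos 23.50°, sin 23.50°) = (37.27, -15.95). FB is perpendicular to BC; with |BC| = 12.2 on the right of FB, C = B + 12.2·(0.3987, -0.9171) = (42.14, -27.14). Then |SC| = |C − S| = 50.12.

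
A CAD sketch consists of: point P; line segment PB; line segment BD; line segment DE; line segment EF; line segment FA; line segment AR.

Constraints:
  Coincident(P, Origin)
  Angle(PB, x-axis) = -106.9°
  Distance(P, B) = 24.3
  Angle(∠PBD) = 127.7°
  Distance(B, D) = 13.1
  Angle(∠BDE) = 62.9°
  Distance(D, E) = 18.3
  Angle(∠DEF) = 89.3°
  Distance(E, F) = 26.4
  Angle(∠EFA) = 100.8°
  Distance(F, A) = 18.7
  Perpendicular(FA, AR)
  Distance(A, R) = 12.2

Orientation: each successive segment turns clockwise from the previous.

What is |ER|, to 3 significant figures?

27.3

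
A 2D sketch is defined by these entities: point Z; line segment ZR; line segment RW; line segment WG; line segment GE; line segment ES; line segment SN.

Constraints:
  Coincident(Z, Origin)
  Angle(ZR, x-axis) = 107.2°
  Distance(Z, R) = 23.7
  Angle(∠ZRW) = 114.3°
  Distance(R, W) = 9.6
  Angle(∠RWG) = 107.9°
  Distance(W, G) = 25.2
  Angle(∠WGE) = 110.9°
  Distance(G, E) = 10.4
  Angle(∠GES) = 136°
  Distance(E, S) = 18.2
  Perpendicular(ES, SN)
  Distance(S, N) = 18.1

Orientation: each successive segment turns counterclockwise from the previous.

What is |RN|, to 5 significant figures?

13.023

Z is at the origin; ZR runs at 107.2° with length 23.7, so R = (-7.0083, 22.640). ∠ZRW = 114.3° gives RW at 172.90° from the x-axis; with |RW| = 9.6, W = (-16.535, 23.827). ∠RWG = 107.9° gives WG at -115.00° from the x-axis; with |WG| = 25.2, G = (-27.185, 0.98772). ∠WGE = 110.9° gives GE at -45.900° from the x-axis; with |GE| = 10.4, E = (-19.947, -6.4808). ∠GES = 136.0° gives ES at -1.9000° from the x-axis; with |ES| = 18.2, S = (-1.7572, -7.0842). ES ⟂ SN, so SN runs at 88.100°; with |SN| = 18.1, N = (-1.1571, 11.006). Then |RN| = |N − R| = 13.023.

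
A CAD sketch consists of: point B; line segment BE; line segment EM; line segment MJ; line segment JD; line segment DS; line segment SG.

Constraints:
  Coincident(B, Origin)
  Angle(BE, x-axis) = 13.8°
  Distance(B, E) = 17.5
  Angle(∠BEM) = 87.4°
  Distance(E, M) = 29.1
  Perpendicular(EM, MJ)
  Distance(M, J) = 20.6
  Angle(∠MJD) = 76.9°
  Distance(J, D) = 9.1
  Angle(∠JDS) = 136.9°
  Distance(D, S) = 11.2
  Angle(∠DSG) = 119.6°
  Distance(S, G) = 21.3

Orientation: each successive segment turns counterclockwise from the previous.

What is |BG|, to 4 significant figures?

35.53

B is at the origin; BE runs at 13.8° with length 17.5, so E = (16.99, 4.174). ∠BEM = 87.4° gives EM at 106.4° from the x-axis; with |EM| = 29.1, M = (8.779, 32.09). EM ⟂ MJ, so MJ runs at -163.6°; with |MJ| = 20.6, J = (-10.98, 26.27). ∠MJD = 76.9° gives JD at -60.50° from the x-axis; with |JD| = 9.1, D = (-6.502, 18.35). ∠JDS = 136.9° gives DS at -17.40° from the x-axis; with |DS| = 11.2, S = (4.185, 15.00). ∠DSG = 119.6° gives SG at 43.00° from the x-axis; with |SG| = 21.3, G = (19.76, 29.53). Then |BG| = |G − B| = 35.53.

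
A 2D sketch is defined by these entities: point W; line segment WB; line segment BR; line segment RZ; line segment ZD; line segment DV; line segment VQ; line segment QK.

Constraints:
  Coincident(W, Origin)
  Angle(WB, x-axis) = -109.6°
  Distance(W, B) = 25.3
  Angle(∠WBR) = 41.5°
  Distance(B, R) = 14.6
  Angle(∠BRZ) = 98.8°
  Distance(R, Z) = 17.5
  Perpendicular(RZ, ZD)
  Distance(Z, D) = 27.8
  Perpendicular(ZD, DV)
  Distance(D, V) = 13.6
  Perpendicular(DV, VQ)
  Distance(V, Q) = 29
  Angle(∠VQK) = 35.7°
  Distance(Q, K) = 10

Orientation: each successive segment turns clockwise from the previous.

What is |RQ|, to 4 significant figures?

4.080

W is at the origin; WB runs at -109.6° with length 25.3, so B = (-8.487, -23.83). ∠WBR = 41.5° gives BR at 111.9° from the x-axis; with |BR| = 14.6, R = (-13.93, -10.29). ∠BRZ = 98.8° gives RZ at 30.70° from the x-axis; with |RZ| = 17.5, Z = (1.115, -1.353). RZ is perpendicular to ZD, so ZD runs at -59.30°; with |ZD| = 27.8, D = (15.31, -25.26). ZD ⟂ DV, so DV runs at -149.3°; with |DV| = 13.6, V = (3.614, -32.20). The perpendicularity gives VQ at right angles to DV, so VQ runs at 120.7°; with |VQ| = 29.0, Q = (-11.19, -7.265). Then |RQ| = |Q − R| = 4.080.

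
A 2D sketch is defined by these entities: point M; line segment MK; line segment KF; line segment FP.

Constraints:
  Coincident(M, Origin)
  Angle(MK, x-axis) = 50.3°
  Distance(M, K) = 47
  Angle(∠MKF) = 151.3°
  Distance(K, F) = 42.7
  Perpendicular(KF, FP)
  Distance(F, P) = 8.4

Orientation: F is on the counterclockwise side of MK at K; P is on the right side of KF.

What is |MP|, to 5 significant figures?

89.458

M is at the origin; MK runs at 50.3° with length 47.0, so K = 47.0·(cos 50.3°, sin 50.3°) = (30.022, 36.162). ∠MKF = 151.3°, so KF runs at 50.3° + (180° − 151.3°) = 79.000° from the x-axis; with |KF| = 42.7, F = K + 42.7·(cos 79.000°, sin 79.000°) = (38.170, 78.077). The perpendicularity gives FP at right angles to KF; with |FP| = 8.4 on the right of KF, P = F + 8.4·(0.98163, -0.19081) = (46.415, 76.474). Then |MP| = |P − M| = 89.458.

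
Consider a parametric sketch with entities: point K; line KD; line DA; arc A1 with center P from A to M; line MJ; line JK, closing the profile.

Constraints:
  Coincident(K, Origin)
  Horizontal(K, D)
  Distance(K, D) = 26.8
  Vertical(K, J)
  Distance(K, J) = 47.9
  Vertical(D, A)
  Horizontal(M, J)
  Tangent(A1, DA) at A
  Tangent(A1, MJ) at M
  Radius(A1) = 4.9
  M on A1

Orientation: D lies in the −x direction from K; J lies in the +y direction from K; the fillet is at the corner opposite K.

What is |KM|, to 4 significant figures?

52.67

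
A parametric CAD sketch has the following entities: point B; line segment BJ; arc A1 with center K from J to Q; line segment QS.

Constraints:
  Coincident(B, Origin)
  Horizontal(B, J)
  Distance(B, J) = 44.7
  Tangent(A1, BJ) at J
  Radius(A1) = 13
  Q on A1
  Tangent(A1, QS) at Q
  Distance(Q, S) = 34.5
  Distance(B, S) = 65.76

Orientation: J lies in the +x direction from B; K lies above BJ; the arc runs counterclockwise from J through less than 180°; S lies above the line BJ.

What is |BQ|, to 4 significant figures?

59.47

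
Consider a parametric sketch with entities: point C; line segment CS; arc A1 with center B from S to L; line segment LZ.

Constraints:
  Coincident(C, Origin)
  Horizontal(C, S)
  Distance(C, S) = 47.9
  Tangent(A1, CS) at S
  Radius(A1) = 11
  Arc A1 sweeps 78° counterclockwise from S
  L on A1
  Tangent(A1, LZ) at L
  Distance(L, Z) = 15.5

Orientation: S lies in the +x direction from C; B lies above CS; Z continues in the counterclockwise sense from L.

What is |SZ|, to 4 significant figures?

27.67

On A1, S sits at bearing -90° from B; a 78° counterclockwise sweep puts L at bearing -12°, so L = B + 11.0·(cos -12°, sin -12°) = (58.66, 8.713). Tangency of A1 to LZ means the radius BL is perpendicular to LZ, so LZ runs along (−sin -12°, cos -12°); with |LZ| = 15.5, Z = (61.88, 23.87). Then |SZ| = |Z − S| = 27.67.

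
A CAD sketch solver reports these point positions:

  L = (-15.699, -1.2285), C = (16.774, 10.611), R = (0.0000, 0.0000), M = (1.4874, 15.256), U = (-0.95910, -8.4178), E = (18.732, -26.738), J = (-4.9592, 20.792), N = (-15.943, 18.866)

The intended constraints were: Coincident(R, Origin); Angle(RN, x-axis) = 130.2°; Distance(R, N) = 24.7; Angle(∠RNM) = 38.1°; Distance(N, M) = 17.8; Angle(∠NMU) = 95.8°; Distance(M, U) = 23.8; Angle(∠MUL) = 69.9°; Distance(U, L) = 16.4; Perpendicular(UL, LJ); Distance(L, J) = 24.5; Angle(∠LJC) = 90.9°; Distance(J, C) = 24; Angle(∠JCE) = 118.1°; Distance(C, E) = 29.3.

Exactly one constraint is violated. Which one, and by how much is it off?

Distance(C, E) = 29.3 — off by 8.10.

R = (0.00, 0.00) ✓; RN at 130.2° ✓; |RN| = 24.70 ✓; ∠RNM = 38.10° ✓; |NM| = 17.80 ✓; ∠NMU = 95.80° ✓; |MU| = 23.80 ✓; ∠MUL = 69.90° ✓; |UL| = 16.40 ✓; ∠(UL, LJ) = 90.00° ✓; |LJ| = 24.50 ✓; ∠LJC = 90.90° ✓; |JC| = 24.00 ✓; ∠JCE = 118.1° ✓; |CE| = 37.40 ✗.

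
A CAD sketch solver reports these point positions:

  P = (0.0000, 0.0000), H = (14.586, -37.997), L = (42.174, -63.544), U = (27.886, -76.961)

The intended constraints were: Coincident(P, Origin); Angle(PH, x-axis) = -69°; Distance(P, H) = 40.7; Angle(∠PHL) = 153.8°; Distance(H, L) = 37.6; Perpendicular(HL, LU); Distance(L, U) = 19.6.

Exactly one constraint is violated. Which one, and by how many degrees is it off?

Perpendicular(HL, LU) — off by 4.00°.

P = (0.00, 0.00) ✓; PH at -69.00° ✓; |PH| = 40.70 ✓; ∠PHL = 153.8° ✓; |HL| = 37.60 ✓; ∠(HL, LU) = 94.00° ✗; |LU| = 19.60 ✓.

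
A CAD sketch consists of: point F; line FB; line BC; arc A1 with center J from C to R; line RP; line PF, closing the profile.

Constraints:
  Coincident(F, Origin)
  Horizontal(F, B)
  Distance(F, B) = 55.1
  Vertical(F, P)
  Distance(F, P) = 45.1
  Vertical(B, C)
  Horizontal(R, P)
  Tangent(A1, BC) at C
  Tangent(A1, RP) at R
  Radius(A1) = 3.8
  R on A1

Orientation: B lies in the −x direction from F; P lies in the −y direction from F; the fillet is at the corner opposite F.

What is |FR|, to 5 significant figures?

68.306

F is at the origin; F and B share the same y with |FB| = 55.1 and B on the −x side, so B = (-55.100, 0.0000). FP is vertical with |FP| = 45.1 and P on the −y side, so P = (0.0000, -45.100). The virtual corner opposite F is at (-55.100, -45.100). Since A1 is tangent to BC there, JC ⟂ BC and since A1 is tangent to RP there, JR ⟂ RP, with radius 3.8, so the center J sits 3.8 in from both sides at J = (-51.300, -41.300). That places the tangent points at C = (-55.100, -41.300) on BC and R = (-51.300, -45.100) on RP. Then |FR| = |R − F| = 68.306.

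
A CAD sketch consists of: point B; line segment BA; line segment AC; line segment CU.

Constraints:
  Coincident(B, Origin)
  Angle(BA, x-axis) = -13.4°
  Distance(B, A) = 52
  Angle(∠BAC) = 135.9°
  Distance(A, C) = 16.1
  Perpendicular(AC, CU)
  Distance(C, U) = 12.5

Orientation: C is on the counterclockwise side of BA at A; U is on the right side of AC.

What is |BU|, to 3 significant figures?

72.3

∠BAC = 135.9°, so AC runs at -13.4° + (180° − 135.9°) = 30.7° from the x-axis; with |AC| = 16.1, C = A + 16.1·(cos 30.7°, sin 30.7°) = (64.4, -3.83). AC is perpendicular to CU; with |CU| = 12.5 on the right of AC, U = C + 12.5·(0.511, -0.860) = (70.8, -14.6). Then |BU| = |U − B| = 72.3.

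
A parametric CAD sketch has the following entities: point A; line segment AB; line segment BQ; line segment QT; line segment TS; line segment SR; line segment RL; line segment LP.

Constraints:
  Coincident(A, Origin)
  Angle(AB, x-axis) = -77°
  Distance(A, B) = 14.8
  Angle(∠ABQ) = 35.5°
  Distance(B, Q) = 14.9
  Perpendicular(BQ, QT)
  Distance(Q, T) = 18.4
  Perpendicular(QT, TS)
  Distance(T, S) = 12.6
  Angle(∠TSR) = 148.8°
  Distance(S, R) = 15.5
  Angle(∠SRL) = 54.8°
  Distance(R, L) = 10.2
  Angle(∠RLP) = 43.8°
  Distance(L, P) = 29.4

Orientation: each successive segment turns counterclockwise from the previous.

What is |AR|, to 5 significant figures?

23.076

A is at the origin; AB runs at -77.0° with length 14.8, so B = (3.3293, -14.421). ∠ABQ = 35.5° gives BQ at 67.500° from the x-axis; with |BQ| = 14.9, Q = (9.0313, -0.65487). BQ is perpendicular to QT, so QT runs at 157.50°; with |QT| = 18.4, T = (-7.9681, 6.3865). QT is perpendicular to TS, so TS runs at -112.50°; with |TS| = 12.6, S = (-12.790, -5.2544). ∠TSR = 148.8° gives SR at -81.300° from the x-axis; with |SR| = 15.5, R = (-10.445, -20.576). Then |AR| = |R − A| = 23.076.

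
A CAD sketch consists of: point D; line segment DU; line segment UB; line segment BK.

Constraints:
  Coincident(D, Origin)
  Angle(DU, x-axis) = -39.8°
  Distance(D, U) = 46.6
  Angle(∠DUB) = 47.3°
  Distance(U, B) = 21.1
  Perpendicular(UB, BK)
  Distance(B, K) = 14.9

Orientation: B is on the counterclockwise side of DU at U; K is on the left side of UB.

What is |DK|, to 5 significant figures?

22.014

∠DUB = 47.3°, so UB runs at -39.8° + (180° − 47.3°) = 92.900° from the x-axis; with |UB| = 21.1, B = U + 21.1·(cos 92.900°, sin 92.900°) = (34.735, -8.7561). UB ⟂ BK; with |BK| = 14.9 on the left of UB, K = B + 14.9·(-0.99872, -0.050593) = (19.854, -9.5100). Then |DK| = |K − D| = 22.014.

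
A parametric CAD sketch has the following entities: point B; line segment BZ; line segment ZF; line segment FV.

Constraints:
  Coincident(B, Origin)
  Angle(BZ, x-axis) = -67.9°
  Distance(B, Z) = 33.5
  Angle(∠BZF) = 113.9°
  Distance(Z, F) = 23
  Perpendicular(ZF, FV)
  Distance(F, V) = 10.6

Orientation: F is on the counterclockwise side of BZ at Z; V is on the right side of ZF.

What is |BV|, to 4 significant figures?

55.11

B is at the origin; BZ runs at -67.9° with length 33.5, so Z = 33.5·(cos -67.9°, sin -67.9°) = (12.60, -31.04). ∠BZF = 113.9°, so ZF runs at -67.9° + (180° − 113.9°) = -1.800° from the x-axis; with |ZF| = 23.0, F = Z + 23.0·(cos -1.800°, sin -1.800°) = (35.59, -31.76). ZF ⟂ FV; with |FV| = 10.6 on the right of ZF, V = F + 10.6·(-0.03141, -0.9995) = (35.26, -42.36). Then |BV| = |V − B| = 55.11.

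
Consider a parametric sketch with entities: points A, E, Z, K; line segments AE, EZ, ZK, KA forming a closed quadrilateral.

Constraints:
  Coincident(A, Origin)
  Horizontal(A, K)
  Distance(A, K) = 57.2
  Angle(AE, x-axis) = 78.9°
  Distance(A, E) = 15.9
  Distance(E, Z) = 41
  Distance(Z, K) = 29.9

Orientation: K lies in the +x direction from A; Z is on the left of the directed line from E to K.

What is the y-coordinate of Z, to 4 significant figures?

26.14

Checks: |EZ| = 41.00 ✓; |ZK| = 29.90 ✓.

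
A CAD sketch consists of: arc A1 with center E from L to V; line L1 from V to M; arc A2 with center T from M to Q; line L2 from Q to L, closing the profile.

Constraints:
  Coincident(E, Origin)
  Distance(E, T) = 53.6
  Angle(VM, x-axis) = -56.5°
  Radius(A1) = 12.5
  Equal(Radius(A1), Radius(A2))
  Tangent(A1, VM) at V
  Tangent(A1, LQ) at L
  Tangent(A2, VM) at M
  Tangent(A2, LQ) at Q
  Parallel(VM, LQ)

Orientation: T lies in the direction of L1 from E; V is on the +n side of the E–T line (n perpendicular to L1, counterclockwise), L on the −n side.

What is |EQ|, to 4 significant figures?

55.04

Tangency of A1 to both parallel lines with radius 12.5 puts V and L at E ± 12.5·n: V = (10.42, 6.899), L = (-10.42, -6.899). Equal radii place M and Q the same way about T: M = T + 12.5·n = (40.01, -37.80), Q = T − 12.5·n = (19.16, -51.60). Then |EQ| = |Q − E| = 55.04.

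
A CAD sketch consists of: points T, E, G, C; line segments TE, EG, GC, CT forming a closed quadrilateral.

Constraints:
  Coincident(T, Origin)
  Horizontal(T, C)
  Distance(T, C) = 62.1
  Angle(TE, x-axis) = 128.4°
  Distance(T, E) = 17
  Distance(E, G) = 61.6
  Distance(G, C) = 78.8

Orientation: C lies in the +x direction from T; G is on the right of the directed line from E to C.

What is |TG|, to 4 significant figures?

47.50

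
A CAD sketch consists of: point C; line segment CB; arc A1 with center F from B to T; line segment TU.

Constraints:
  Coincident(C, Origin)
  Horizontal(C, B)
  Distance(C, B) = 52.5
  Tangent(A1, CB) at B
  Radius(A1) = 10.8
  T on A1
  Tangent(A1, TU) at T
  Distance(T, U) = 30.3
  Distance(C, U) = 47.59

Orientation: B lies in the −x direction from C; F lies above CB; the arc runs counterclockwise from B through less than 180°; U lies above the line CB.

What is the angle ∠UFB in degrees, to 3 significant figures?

140°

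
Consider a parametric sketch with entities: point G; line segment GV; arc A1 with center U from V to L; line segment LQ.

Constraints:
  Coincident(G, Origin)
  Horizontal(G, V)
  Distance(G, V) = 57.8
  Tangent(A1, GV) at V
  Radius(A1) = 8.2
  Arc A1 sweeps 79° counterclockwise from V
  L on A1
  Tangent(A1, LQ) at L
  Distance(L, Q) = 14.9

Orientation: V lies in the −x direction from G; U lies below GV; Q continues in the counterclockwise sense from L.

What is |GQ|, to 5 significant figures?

71.908

G is at the origin; G and V share the same y with |GV| = 57.8 and V on the −x side, so V = (-57.800, 0.0000). Tangency of A1 to GV means the radius UV is perpendicular to GV, so U = V + (0, -8.2) = (-57.800, -8.2000). On A1, V sits at bearing 90° from U; a 79° counterclockwise sweep puts L at bearing 169°, so L = U + 8.2·(cos 169°, sin 169°) = (-65.849, -6.6354). A1 meets LQ tangentially, so UL is at right angles to LQ, so LQ runs along (−sin 169°, cos 169°); with |LQ| = 14.9, Q = (-68.692, -21.262). Then |GQ| = |Q − G| = 71.908.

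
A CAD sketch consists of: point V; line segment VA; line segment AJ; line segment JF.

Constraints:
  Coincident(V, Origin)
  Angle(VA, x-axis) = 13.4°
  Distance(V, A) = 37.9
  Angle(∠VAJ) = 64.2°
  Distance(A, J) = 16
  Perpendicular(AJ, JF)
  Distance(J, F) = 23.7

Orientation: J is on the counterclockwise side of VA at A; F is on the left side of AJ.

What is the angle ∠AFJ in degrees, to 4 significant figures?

34.02°

V is at the origin; VA runs at 13.4° with length 37.9, so A = 37.9·(cos 13.4°, sin 13.4°) = (36.87, 8.783). ∠VAJ = 64.2°, so AJ runs at 13.4° + (180° − 64.2°) = 129.2° from the x-axis; with |AJ| = 16.0, J = A + 16.0·(cos 129.2°, sin 129.2°) = (26.76, 21.18). The perpendicularity gives JF at right angles to AJ; with |JF| = 23.7 on the left of AJ, F = J + 23.7·(-0.7749, -0.6320) = (8.390, 6.203). Then cos ∠AFJ = FA·FJ / (|FA||FJ|), giving 34.02°.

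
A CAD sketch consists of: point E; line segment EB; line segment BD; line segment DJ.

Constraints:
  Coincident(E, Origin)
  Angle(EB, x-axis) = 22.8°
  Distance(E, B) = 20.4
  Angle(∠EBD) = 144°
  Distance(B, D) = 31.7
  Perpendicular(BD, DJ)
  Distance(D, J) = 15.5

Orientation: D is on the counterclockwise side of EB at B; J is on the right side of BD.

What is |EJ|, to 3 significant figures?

55.5

E is at the origin; EB runs at 22.8° with length 20.4, so B = 20.4·(cos 22.8°, sin 22.8°) = (18.8, 7.91). ∠EBD = 144.0°, so BD runs at 22.8° + (180° − 144.0°) = 58.8° from the x-axis; with |BD| = 31.7, D = B + 31.7·(cos 58.8°, sin 58.8°) = (35.2, 35.0). BD is perpendicular to DJ; with |DJ| = 15.5 on the right of BD, J = D + 15.5·(0.855, -0.518) = (48.5, 27.0). Then |EJ| = |J − E| = 55.5.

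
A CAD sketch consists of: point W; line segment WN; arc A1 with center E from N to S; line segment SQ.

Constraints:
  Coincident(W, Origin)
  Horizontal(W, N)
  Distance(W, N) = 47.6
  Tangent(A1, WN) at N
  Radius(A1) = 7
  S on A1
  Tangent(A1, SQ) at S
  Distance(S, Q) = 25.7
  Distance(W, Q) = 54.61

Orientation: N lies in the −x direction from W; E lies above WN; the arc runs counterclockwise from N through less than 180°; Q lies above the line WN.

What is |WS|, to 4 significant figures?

41.36

W is at the origin; WN is horizontal with |WN| = 47.6 and N on the −x side, so N = (-47.60, 0.000). Tangency of A1 to WN means the radius EN is perpendicular to WN, so E = N + (0, 7) = (-47.60, 7.000). Since ES ⟂ SQ (tangency), |EQ| = √(7.0² + 25.7²) = 26.64 regardless of where S sits on A1. So Q lies on both circle(W, 54.61) and circle(E, 26.64); the above-WN intersection is Q = (-43.29, 33.29). S is the foot of the tangent from Q: S = (-40.64, 7.723).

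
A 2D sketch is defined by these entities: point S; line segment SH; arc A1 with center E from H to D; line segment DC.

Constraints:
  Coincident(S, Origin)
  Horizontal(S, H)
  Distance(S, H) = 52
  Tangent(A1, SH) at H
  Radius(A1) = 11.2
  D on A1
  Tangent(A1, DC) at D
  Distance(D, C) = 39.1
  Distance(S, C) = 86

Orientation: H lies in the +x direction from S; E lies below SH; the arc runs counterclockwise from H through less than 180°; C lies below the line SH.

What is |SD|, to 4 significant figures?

48.26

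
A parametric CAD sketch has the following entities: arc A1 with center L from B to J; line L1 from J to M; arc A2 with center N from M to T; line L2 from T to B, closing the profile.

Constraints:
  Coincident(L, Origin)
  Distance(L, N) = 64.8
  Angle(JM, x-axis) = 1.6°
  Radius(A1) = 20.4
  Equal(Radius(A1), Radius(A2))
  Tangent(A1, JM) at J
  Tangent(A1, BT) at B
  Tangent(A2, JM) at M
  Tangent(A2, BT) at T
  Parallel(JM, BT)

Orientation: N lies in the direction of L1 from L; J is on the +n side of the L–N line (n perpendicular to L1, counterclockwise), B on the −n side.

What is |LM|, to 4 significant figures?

67.94

The slot axis is L1's direction at 1.6°, so u = (cos 1.6°, sin 1.6°) = (0.9996, 0.02792) and n = (−sin 1.6°, cos 1.6°) = (-0.02792, 0.9996). L is at the origin and N lies 64.8 along u from L, so N = 64.8·u = (64.77, 1.809). Tangency of A1 to both parallel lines with radius 20.4 puts J and B at L ± 20.4·n: J = (-0.5696, 20.39), B = (0.5696, -20.39). Equal radii place M and T the same way about N: M = N + 20.4·n = (64.21, 22.20), T = N − 20.4·n = (65.34, -18.58). Then |LM| = |M − L| = 67.94.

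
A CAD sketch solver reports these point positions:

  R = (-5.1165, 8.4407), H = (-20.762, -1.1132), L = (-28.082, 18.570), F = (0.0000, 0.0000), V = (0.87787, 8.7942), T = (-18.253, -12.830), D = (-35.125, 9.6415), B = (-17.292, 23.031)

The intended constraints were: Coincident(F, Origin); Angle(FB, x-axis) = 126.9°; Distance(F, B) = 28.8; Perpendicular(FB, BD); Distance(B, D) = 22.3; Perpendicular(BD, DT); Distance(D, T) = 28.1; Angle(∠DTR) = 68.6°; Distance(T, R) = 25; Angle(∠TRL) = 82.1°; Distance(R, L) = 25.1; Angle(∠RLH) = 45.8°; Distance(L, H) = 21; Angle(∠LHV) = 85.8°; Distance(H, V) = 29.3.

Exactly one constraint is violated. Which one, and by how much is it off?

Distance(H, V) = 29.3 — off by 5.50.

F = (0.00, 0.00) ✓; FB at 126.9° ✓; |FB| = 28.80 ✓; ∠(FB, BD) = 90.00° ✓; |BD| = 22.30 ✓; ∠(BD, DT) = 90.00° ✓; |DT| = 28.10 ✓; ∠DTR = 68.60° ✓; |TR| = 25.00 ✓; ∠TRL = 82.10° ✓; |RL| = 25.10 ✓; ∠RLH = 45.80° ✓; |LH| = 21.00 ✓; ∠LHV = 85.80° ✓; |HV| = 23.80 ✗.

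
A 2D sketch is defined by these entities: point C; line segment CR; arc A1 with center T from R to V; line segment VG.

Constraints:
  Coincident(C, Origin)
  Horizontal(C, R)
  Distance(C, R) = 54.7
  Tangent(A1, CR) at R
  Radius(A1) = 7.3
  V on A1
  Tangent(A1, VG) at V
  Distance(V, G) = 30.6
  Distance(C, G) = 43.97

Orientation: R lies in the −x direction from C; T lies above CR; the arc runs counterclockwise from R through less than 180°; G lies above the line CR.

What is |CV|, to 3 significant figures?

48.6

C is at the origin; CR is horizontal with |CR| = 54.7 and R on the −x side, so R = (-54.7, 0.00). A1 meets CR tangentially, so TR is at right angles to CR, so T = R + (0, 7.3) = (-54.7, 7.30). Since TV ⟂ VG (tangency), |TG| = √(7.3² + 30.6²) = 31.5 regardless of where V sits on A1. So G lies on both circle(C, 43.97) and circle(T, 31.5); the above-CR intersection is G = (-32.5, 29.6). V is the foot of the tangent from G: V = (-48.5, 3.49).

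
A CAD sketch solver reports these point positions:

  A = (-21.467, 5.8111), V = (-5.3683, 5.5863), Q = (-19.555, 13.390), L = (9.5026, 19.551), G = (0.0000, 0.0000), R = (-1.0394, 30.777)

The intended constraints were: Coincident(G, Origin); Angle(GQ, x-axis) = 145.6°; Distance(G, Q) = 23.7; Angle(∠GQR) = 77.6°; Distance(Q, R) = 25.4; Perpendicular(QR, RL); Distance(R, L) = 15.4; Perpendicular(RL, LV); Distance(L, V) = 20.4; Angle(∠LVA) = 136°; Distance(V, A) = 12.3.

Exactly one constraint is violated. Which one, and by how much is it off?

Distance(V, A) = 12.3 — off by 3.80.

G = (0.00, 0.00) ✓; GQ at 145.6° ✓; |GQ| = 23.70 ✓; ∠GQR = 77.60° ✓; |QR| = 25.40 ✓; ∠(QR, RL) = 90.00° ✓; |RL| = 15.40 ✓; ∠(RL, LV) = 90.00° ✓; |LV| = 20.40 ✓; ∠LVA = 136.0° ✓; |VA| = 16.10 ✗.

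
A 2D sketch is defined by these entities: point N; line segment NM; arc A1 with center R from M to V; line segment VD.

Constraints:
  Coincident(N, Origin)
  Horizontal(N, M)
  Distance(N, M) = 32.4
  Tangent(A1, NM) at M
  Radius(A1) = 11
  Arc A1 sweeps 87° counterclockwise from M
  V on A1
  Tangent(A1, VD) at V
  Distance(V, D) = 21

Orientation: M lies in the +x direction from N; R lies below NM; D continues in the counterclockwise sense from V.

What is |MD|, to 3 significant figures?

33.6

N is at the origin; NM is horizontal with |NM| = 32.4 and M on the +x side, so M = (32.4, 0.00). The tangent condition forces RM to be normal to NM, so R = M + (0, -11) = (32.4, -11.0). On A1, M sits at bearing 90° from R; an 87° counterclockwise sweep puts V at bearing 177°, so V = R + 11.0·(cos 177°, sin 177°) = (21.4, -10.4). A1 meets VD tangentially, so RV is at right angles to VD, so VD runs along (−sin 177°, cos 177°); with |VD| = 21.0, D = (20.3, -31.4). Then |MD| = |D − M| = 33.6.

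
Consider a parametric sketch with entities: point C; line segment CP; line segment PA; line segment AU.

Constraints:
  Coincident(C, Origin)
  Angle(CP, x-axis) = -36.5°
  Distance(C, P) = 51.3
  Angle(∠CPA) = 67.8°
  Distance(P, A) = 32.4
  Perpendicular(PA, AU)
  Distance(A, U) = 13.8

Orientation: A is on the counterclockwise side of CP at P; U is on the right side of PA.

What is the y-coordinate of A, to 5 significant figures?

0.88170

C is at the origin; CP runs at -36.5° with length 51.3, so P = 51.3·(cos -36.5°, sin -36.5°) = (41.238, -30.514). ∠CPA = 67.8°, so PA runs at -36.5° + (180° − 67.8°) = 75.700° from the x-axis; with |PA| = 32.4, A = P + 32.4·(cos 75.700°, sin 75.700°) = (49.241, 0.88170). So A.y = 0.88170.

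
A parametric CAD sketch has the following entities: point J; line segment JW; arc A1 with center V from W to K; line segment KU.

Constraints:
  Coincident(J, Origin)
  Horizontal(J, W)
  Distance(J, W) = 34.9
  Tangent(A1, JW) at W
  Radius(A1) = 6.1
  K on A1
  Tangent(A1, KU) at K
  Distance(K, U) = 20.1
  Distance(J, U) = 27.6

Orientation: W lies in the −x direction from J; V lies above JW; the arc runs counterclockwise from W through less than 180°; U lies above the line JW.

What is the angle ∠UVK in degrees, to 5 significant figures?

73.118°

Checks: |VK| = 6.100 ✓; ∠(VK, KU) = 90.00° ✓; |KU| = 20.10 ✓; |JU| = 27.60 ✓.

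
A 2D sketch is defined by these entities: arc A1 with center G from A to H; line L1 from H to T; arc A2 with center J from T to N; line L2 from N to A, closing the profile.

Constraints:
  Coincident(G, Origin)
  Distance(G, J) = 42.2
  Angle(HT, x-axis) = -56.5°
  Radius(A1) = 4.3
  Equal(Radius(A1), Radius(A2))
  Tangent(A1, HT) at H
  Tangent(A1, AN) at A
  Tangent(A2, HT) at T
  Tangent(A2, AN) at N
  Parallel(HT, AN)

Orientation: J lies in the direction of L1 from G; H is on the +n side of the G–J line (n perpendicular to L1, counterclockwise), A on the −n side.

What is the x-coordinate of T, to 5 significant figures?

26.877

The slot axis is L1's direction at -56.5°, so u = (cos -56.5°, sin -56.5°) = (0.55194, -0.83389) and n = (−sin -56.5°, cos -56.5°) = (0.83389, 0.55194). G is at the origin and J lies 42.2 along u from G, so J = 42.2·u = (23.292, -35.190). Tangency of A1 to both parallel lines with radius 4.3 puts H and A at G ± 4.3·n: H = (3.5857, 2.3733), A = (-3.5857, -2.3733). Equal radii place T and N the same way about J: T = J + 4.3·n = (26.877, -32.817), N = J − 4.3·n = (19.706, -37.563). So T.x = 26.877.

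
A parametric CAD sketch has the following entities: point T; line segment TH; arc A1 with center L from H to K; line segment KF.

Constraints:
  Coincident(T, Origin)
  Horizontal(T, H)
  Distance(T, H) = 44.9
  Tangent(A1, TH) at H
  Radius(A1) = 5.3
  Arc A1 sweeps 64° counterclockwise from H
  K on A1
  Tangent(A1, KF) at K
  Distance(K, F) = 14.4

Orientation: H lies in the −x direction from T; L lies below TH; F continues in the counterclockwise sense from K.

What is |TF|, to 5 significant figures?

58.196

On A1, H sits at bearing 90° from L; a 64° counterclockwise sweep puts K at bearing 154°, so K = L + 5.3·(cos 154°, sin 154°) = (-49.664, -2.9766). Tangency of A1 to KF means the radius LK is perpendicular to KF, so KF runs along (−sin 154°, cos 154°); with |KF| = 14.4, F = (-55.976, -15.919). Then |TF| = |F − T| = 58.196.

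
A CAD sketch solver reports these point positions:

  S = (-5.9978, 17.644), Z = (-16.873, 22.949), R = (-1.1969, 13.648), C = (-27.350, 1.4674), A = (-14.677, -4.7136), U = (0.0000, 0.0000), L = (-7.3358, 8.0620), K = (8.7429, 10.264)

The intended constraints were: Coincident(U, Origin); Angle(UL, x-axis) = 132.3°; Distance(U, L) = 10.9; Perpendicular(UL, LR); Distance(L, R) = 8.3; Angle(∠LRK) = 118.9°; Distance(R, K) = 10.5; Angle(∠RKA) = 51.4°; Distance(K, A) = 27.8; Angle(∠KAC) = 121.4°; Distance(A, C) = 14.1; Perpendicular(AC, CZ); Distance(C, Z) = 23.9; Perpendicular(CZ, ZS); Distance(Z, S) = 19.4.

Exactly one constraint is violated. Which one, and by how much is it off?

Distance(Z, S) = 19.4 — off by 7.30.

U = (0.00, 0.00) ✓; UL at 132.3° ✓; |UL| = 10.90 ✓; ∠(UL, LR) = 90.00° ✓; |LR| = 8.300 ✓; ∠LRK = 118.9° ✓; |RK| = 10.50 ✓; ∠RKA = 51.40° ✓; |KA| = 27.80 ✓; ∠KAC = 121.4° ✓; |AC| = 14.10 ✓; ∠(AC, CZ) = 90.00° ✓; |CZ| = 23.90 ✓; ∠(CZ, ZS) = 90.00° ✓; |ZS| = 12.10 ✗.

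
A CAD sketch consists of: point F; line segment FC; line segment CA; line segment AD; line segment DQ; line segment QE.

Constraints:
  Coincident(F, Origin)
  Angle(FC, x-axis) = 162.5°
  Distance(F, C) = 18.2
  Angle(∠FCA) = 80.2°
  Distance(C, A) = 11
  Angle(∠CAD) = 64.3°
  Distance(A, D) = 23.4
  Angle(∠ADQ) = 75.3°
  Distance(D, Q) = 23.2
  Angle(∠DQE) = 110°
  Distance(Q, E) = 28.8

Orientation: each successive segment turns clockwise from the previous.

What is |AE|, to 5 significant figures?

27.472

F is at the origin; FC runs at 162.5° with length 18.2, so C = (-17.358, 5.4728). ∠FCA = 80.2° gives CA at 62.700° from the x-axis; with |CA| = 11.0, A = (-12.313, 15.248). ∠CAD = 64.3° gives AD at -53.000° from the x-axis; with |AD| = 23.4, D = (1.7700, -3.4404). ∠ADQ = 75.3° gives DQ at -157.70° from the x-axis; with |DQ| = 23.2, Q = (-19.695, -12.244). ∠DQE = 110.0° gives QE at 132.30° from the x-axis; with |QE| = 28.8, E = (-39.078, 9.0576). Then |AE| = |E − A| = 27.472.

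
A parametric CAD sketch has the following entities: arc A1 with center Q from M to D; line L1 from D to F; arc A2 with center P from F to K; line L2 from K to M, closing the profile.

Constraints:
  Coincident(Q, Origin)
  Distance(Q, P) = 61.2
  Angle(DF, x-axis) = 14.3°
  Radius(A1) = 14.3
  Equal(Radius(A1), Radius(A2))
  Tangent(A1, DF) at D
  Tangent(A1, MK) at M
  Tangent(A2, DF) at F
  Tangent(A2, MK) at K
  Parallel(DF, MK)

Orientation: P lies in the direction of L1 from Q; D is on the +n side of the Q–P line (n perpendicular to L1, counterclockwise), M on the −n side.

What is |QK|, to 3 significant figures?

62.8

Tangency of A1 to both parallel lines with radius 14.3 puts D and M at Q ± 14.3·n: D = (-3.53, 13.9), M = (3.53, -13.9). Equal radii place F and K the same way about P: F = P + 14.3·n = (55.8, 29.0), K = P − 14.3·n = (62.8, 1.26). Then |QK| = |K − Q| = 62.8.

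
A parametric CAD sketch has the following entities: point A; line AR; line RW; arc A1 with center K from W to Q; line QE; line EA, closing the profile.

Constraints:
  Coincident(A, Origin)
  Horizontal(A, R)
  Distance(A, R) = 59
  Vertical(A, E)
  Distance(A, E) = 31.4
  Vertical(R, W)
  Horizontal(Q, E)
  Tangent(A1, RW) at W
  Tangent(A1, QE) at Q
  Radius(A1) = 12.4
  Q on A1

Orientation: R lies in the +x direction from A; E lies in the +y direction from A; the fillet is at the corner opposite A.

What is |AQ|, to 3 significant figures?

56.2

A is at the origin; A and R share the same y with |AR| = 59.0 and R on the +x side, so R = (59.0, 0.00). A and E share the same x with |AE| = 31.4 and E on the +y side, so E = (0.00, 31.4). The virtual corner opposite A is at (59.0, 31.4). Since A1 is tangent to RW there, KW ⟂ RW and the tangent condition forces KQ to be normal to QE, with radius 12.4, so the center K sits 12.4 in from both sides at K = (46.6, 19.0). That places the tangent points at W = (59.0, 19.0) on RW and Q = (46.6, 31.4) on QE. Then |AQ| = |Q − A| = 56.2.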